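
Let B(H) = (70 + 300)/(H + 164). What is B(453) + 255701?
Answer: 157767887/617 ≈ 2.5570e+5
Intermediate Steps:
B(H) = 370/(164 + H)
B(453) + 255701 = 370/(164 + 453) + 255701 = 370/617 + 255701 = 157767887/617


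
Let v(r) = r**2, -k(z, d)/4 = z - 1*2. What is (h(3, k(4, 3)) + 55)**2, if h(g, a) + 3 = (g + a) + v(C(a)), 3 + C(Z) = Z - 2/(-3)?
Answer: 1915456/81 ≈ 23648.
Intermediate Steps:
k(z, d) = 8 - 4*z (k(z, d) = -4*(z - 1*2) = -4*(z - 2) = -4*(-2 + z) = 8 - 4*z)
C(Z) = -7/3 + Z (C(Z) = -3 + (Z - 2/(-3)) = -3 + (Z - 2*(-1)/3) = -3 + (Z - 1*(-2/3)) = -3 + (Z + 2/3) = -3 + (2/3 + Z) = -7/3 + Z)
h(g, a) = -3 + a + g + (-7/3 + a)**2 (h(g, a) = -3 + ((g + a) + (-7/3 + a)**2) = -3 + ((a + g) + (-7/3 + a)**2) = -3 + (a + g + (-7/3 + a)**2) = -3 + a + g + (-7/3 + a)**2)
(h(3, k(4, 3)) + 55)**2 = ((22/9 + 3 + (8 - 4*4)**2 - 11*(8 - 4*4)/3) + 55)**2 = ((22/9 + 3 + (8 - 16)**2 - 11*(8 - 16)/3) + 55)**2 = ((22/9 + 3 + (-8)**2 - 11/3*(-8)) + 55)**2 = ((22/9 + 3 + 64 + 88/3) + 55)**2 = (889/9 + 55)**2 = (1384/9)**2 = 1915456/81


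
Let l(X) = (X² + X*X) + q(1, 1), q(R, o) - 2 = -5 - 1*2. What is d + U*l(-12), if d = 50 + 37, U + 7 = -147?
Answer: -43495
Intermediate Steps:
U = -154 (U = -7 - 147 = -154)
d = 87
q(R, o) = -5 (q(R, o) = 2 + (-5 - 1*2) = 2 + (-5 - 2) = 2 - 7 = -5)
l(X) = -5 + 2*X² (l(X) = (X² + X*X) - 5 = (X² + X²) - 5 = 2*X² - 5 = -5 + 2*X²)
d + U*l(-12) = 87 - 154*(-5 + 2*(-12)²) = 87 - 154*(-5 + 2*144) = 87 - 154*(-5 + 288) = 87 - 154*283 = 87 - 43582 = -43495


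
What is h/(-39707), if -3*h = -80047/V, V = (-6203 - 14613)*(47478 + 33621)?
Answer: 80047/201094924266864 ≈ 3.9806e-10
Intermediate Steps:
V = -1688156784 (V = -20816*81099 = -1688156784)
h = -80047/5064470352 (h = -(-80047)/(3*(-1688156784)) = -(-80047)*(-1)/(3*1688156784) = -⅓*80047/1688156784 = -80047/5064470352 ≈ -1.5806e-5)
h/(-39707) = -80047/5064470352/(-39707) = -80047/5064470352*(-1/39707) = 80047/201094924266864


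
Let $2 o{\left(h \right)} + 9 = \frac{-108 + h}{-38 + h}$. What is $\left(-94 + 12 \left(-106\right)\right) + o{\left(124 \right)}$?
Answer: $- \frac{117855}{86} \approx -1370.4$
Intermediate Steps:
$o{\left(h \right)} = - \frac{9}{2} + \frac{-108 + h}{2 \left(-38 + h\right)}$ ($o{\left(h \right)} = - \frac{9}{2} + \frac{\left(-108 + h\right) \frac{1}{-38 + h}}{2} = - \frac{9}{2} + \frac{\frac{1}{-38 + h} \left(-108 + h\right)}{2} = - \frac{9}{2} + \frac{-108 + h}{2 \left(-38 + h\right)}$)
$\left(-94 + 12 \left(-106\right)\right) + o{\left(124 \right)} = \left(-94 + 12 \left(-106\right)\right) + \frac{117 - 496}{-38 + 124} = \left(-94 - 1272\right) + \frac{117 - 496}{86} = -1366 + \frac{1}{86} \left(-379\right) = -1366 - \frac{379}{86} = - \frac{117855}{86}$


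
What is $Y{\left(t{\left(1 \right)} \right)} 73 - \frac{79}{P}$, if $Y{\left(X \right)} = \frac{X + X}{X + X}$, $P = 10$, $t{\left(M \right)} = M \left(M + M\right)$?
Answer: $\frac{651}{10} \approx 65.1$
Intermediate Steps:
$t{\left(M \right)} = 2 M^{2}$ ($t{\left(M \right)} = M 2 M = 2 M^{2}$)
$Y{\left(X \right)} = 1$ ($Y{\left(X \right)} = \frac{2 X}{2 X} = 2 X \frac{1}{2 X} = 1$)
$Y{\left(t{\left(1 \right)} \right)} 73 - \frac{79}{P} = 1 \cdot 73 - \frac{79}{10} = 73 - \frac{79}{10} = \frac{651}{10}$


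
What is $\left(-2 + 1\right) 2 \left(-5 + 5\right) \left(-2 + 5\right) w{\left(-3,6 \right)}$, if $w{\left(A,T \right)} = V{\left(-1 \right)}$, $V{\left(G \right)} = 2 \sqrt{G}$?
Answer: $0$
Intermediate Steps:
$w{\left(A,T \right)} = 2 i$ ($w{\left(A,T \right)} = 2 \sqrt{-1} = 2 i$)
$\left(-2 + 1\right) 2 \left(-5 + 5\right) \left(-2 + 5\right) w{\left(-3,6 \right)} = \left(-2 + 1\right) 2 \left(-5 + 5\right) \left(-2 + 5\right) 2 i = \left(-1\right) 2 \cdot 0 \cdot 3 \cdot 2 i = \left(-2\right) 0 \cdot 2 i = 0 \cdot 2 i = 0$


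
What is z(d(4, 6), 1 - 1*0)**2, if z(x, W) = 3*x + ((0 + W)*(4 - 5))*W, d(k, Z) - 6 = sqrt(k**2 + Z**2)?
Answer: 757 + 204*sqrt(13) ≈ 1492.5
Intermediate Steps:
d(k, Z) = 6 + sqrt(Z**2 + k**2) (d(k, Z) = 6 + sqrt(k**2 + Z**2) = 6 + sqrt(Z**2 + k**2))
z(x, W) = -W**2 + 3*x (z(x, W) = 3*x + (W*(-1))*W = 3*x + (-W)*W = 3*x - W**2 = -W**2 + 3*x)
z(d(4, 6), 1 - 1*0)**2 = (-(1 - 1*0)**2 + 3*(6 + sqrt(6**2 + 4**2)))**2 = (-(1 + 0)**2 + 3*(6 + sqrt(36 + 16)))**2 = (-1*1**2 + 3*(6 + sqrt(52)))**2 = (-1*1 + 3*(6 + 2*sqrt(13)))**2 = (-1 + (18 + 6*sqrt(13)))**2 = (17 + 6*sqrt(13))**2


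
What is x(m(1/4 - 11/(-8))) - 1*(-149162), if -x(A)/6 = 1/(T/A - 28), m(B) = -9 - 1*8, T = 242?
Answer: 53549209/359 ≈ 1.4916e+5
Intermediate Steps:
m(B) = -17 (m(B) = -9 - 8 = -17)
x(A) = -6/(-28 + 242/A) (x(A) = -6/(242/A - 28) = -6/(-28 + 242/A))
x(m(1/4 - 11/(-8))) - 1*(-149162) = 3*(-17)/(-121 + 14*(-17)) - 1*(-149162) = 3*(-17)/(-121 - 238) + 149162 = 3*(-17)/(-359) + 149162 = 3*(-17)*(-1/359) + 149162 = 51/359 + 149162 = 53549209/359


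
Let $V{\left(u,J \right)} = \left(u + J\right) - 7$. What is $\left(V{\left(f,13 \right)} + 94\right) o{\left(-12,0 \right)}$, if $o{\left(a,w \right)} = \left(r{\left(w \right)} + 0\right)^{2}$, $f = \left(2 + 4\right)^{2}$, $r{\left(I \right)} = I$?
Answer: $0$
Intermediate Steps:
$f = 36$ ($f = 6^{2} = 36$)
$o{\left(a,w \right)} = w^{2}$ ($o{\left(a,w \right)} = \left(w + 0\right)^{2} = w^{2}$)
$V{\left(u,J \right)} = -7 + J + u$ ($V{\left(u,J \right)} = \left(J + u\right) - 7 = -7 + J + u$)
$\left(V{\left(f,13 \right)} + 94\right) o{\left(-12,0 \right)} = \left(\left(-7 + 13 + 36\right) + 94\right) 0^{2} = \left(42 + 94\right) 0 = 136 \cdot 0 = 0$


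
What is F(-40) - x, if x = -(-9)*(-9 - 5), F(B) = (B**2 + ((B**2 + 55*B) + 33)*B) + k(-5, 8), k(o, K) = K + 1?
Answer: 24415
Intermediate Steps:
k(o, K) = 1 + K
F(B) = 9 + B**2 + B*(33 + B**2 + 55*B) (F(B) = (B**2 + ((B**2 + 55*B) + 33)*B) + (1 + 8) = (B**2 + (33 + B**2 + 55*B)*B) + 9 = (B**2 + B*(33 + B**2 + 55*B)) + 9 = 9 + B**2 + B*(33 + B**2 + 55*B))
x = -126 (x = -(-9)*(-14) = -3*42 = -126)
F(-40) - x = (9 + (-40)**3 + 33*(-40) + 56*(-40)**2) - 1*(-126) = (9 - 64000 - 1320 + 56*1600) + 126 = (9 - 64000 - 1320 + 89600) + 126 = 24289 + 126 = 24415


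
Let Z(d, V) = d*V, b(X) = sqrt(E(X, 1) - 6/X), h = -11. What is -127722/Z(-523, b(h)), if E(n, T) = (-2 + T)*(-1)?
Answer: 127722*sqrt(187)/8891 ≈ 196.44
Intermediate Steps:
E(n, T) = 2 - T
b(X) = sqrt(1 - 6/X) (b(X) = sqrt((2 - 1*1) - 6/X) = sqrt((2 - 1) - 6/X) = sqrt(1 - 6/X))
Z(d, V) = V*d
-127722/Z(-523, b(h)) = -127722*(-sqrt(17)/(8891*sqrt(-1/(-11)))) = -127722*(-sqrt(187)/8891) = -(-127722)*sqrt(187)/8891 = 127722*sqrt(187)/8891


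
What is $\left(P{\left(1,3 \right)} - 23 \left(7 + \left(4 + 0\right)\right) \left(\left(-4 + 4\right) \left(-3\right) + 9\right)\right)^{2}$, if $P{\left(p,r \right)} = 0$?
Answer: $5184729$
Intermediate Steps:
$\left(P{\left(1,3 \right)} - 23 \left(7 + \left(4 + 0\right)\right) \left(\left(-4 + 4\right) \left(-3\right) + 9\right)\right)^{2} = \left(0 - 23 \left(7 + \left(4 + 0\right)\right) \left(\left(-4 + 4\right) \left(-3\right) + 9\right)\right)^{2} = \left(0 - 23 \left(7 + 4\right) \left(0 \left(-3\right) + 9\right)\right)^{2} = \left(0 - 23 \cdot 11 \left(0 + 9\right)\right)^{2} = \left(0 - 23 \cdot 11 \cdot 9\right)^{2} = \left(0 - 2277\right)^{2} = \left(-2277\right)^{2} = 5184729$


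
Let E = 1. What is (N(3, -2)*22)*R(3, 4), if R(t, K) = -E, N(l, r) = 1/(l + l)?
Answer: -11/3 ≈ -3.6667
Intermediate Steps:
N(l, r) = 1/(2*l)
R(t, K) = -1 (R(t, K) = -1*1 = -1)
(N(3, -2)*22)*R(3, 4) = (((½)/3)*22)*(-1) = (((½)*(⅓))*22)*(-1) = ((⅙)*22)*(-1) = (11/3)*(-1) = -11/3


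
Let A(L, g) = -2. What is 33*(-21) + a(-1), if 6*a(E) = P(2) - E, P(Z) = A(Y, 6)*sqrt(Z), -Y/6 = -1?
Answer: -4157/6 - sqrt(2)/3 ≈ -693.30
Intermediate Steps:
Y = 6 (Y = -6*(-1) = 6)
P(Z) = -2*sqrt(Z)
a(E) = -sqrt(2)/3 - E/6 (a(E) = (-2*sqrt(2) - E)/6 = (-E - 2*sqrt(2))/6 = -sqrt(2)/3 - E/6)
33*(-21) + a(-1) = 33*(-21) + (-sqrt(2)/3 - 1/6*(-1)) = -693 + (-sqrt(2)/3 + 1/6) = -693 + (1/6 - sqrt(2)/3) = -4157/6 - sqrt(2)/3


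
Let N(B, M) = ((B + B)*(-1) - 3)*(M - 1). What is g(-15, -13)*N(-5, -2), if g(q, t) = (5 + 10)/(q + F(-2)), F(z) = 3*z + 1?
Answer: 63/4 ≈ 15.750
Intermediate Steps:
N(B, M) = (-1 + M)*(-3 - 2*B) (N(B, M) = ((2*B)*(-1) - 3)*(-1 + M) = (-2*B - 3)*(-1 + M) = (-3 - 2*B)*(-1 + M) = (-1 + M)*(-3 - 2*B))
F(z) = 1 + 3*z
g(q, t) = 15/(-5 + q) (g(q, t) = (5 + 10)/(q + (1 + 3*(-2))) = 15/(q + (1 - 6)) = 15/(q - 5) = 15/(-5 + q))
g(-15, -13)*N(-5, -2) = (15/(-5 - 15))*(3 - 3*(-2) + 2*(-5) - 2*(-5)*(-2)) = (15/(-20))*(3 + 6 - 10 - 20) = (15*(-1/20))*(-21) = -3/4*(-21) = 63/4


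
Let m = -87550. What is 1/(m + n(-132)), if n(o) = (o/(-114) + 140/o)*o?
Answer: -19/1663694 ≈ -1.1420e-5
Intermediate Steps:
n(o) = o*(140/o - o/114) (n(o) = (o*(-1/114) + 140/o)*o = (-o/114 + 140/o)*o = (140/o - o/114)*o = o*(140/o - o/114))
1/(m + n(-132)) = 1/(-87550 + (140 - 1/114*(-132)**2)) = 1/(-87550 + (140 - 1/114*17424)) = 1/(-87550 + (140 - 2904/19)) = 1/(-87550 - 244/19) = 1/(-1663694/19) = -19/1663694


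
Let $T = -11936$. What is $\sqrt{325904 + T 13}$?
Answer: $4 \sqrt{10671} \approx 413.2$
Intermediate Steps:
$\sqrt{325904 + T 13} = \sqrt{325904 - 155168} = \sqrt{170736} = 4 \sqrt{10671}$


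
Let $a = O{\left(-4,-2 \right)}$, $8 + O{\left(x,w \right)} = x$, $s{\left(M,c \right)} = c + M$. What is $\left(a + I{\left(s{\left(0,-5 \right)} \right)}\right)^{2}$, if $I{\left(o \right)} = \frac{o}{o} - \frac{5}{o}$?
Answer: $100$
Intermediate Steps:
$s{\left(M,c \right)} = M + c$
$I{\left(o \right)} = 1 - \frac{5}{o}$
$O{\left(x,w \right)} = -8 + x$
$a = -12$ ($a = -8 - 4 = -12$)
$\left(a + I{\left(s{\left(0,-5 \right)} \right)}\right)^{2} = \left(-12 + \frac{-5 + \left(0 - 5\right)}{0 - 5}\right)^{2} = \left(-12 + \frac{-5 - 5}{-5}\right)^{2} = \left(-12 - -2\right)^{2} = \left(-12 + 2\right)^{2} = \left(-10\right)^{2} = 100$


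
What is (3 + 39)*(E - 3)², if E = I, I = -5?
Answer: 2688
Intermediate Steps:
E = -5
(3 + 39)*(E - 3)² = (3 + 39)*(-5 - 3)² = 42*(-8)² = 42*64 = 2688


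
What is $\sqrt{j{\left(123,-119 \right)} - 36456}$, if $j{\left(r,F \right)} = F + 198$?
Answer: $i \sqrt{36377} \approx 190.73 i$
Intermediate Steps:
$j{\left(r,F \right)} = 198 + F$
$\sqrt{j{\left(123,-119 \right)} - 36456} = \sqrt{\left(198 - 119\right) - 36456} = \sqrt{79 - 36456} = \sqrt{-36377} = i \sqrt{36377}$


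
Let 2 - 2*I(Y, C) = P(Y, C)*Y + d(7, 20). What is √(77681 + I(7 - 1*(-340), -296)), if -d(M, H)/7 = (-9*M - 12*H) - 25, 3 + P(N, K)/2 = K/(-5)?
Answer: √1425815/5 ≈ 238.81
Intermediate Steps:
P(N, K) = -6 - 2*K/5 (P(N, K) = -6 + 2*(K/(-5)) = -6 + 2*(K*(-⅕)) = -6 + 2*(-K/5) = -6 - 2*K/5)
d(M, H) = 175 + 63*M + 84*H (d(M, H) = -7*((-9*M - 12*H) - 25) = -7*((-12*H - 9*M) - 25) = -7*(-25 - 12*H - 9*M) = 175 + 63*M + 84*H)
I(Y, C) = -1147 - Y*(-6 - 2*C/5)/2 (I(Y, C) = 1 - ((-6 - 2*C/5)*Y + (175 + 63*7 + 84*20))/2 = 1 - (Y*(-6 - 2*C/5) + (175 + 441 + 1680))/2 = 1 - (Y*(-6 - 2*C/5) + 2296)/2 = 1 - (2296 + Y*(-6 - 2*C/5))/2 = 1 + (-1148 - Y*(-6 - 2*C/5)/2) = -1147 - Y*(-6 - 2*C/5)/2)
√(77681 + I(7 - 1*(-340), -296)) = √(77681 + (-1147 + (7 - 1*(-340))*(15 - 296)/5)) = √(77681 + (-1147 + (⅕)*(7 + 340)*(-281))) = √(77681 + (-1147 + (⅕)*347*(-281))) = √(77681 + (-1147 - 97507/5)) = √(77681 - 103242/5) = √(285163/5) = √1425815/5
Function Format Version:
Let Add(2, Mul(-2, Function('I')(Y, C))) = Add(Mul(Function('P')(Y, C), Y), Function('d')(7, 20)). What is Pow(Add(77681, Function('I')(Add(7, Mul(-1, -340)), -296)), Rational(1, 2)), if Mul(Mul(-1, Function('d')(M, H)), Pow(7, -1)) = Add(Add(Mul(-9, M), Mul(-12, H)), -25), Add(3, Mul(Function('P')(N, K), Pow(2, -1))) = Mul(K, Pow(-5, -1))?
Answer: Mul(Rational(1, 5), Pow(1425815, Rational(1, 2))) ≈ 238.81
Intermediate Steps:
Function('P')(N, K) = Add(-6, Mul(Rational(-2, 5), K)) (Function('P')(N, K) = Add(-6, Mul(2, Mul(K, Pow(-5, -1)))) = Add(-6, Mul(2, Mul(K, Rational(-1, 5)))) = Add(-6, Mul(2, Mul(Rational(-1, 5), K))) = Add(-6, Mul(Rational(-2, 5), K)))
Function('d')(M, H) = Add(175, Mul(63, M), Mul(84, H)) (Function('d')(M, H) = Mul(-7, Add(Add(Mul(-9, M), Mul(-12, H)), -25)) = Mul(-7, Add(Add(Mul(-12, H), Mul(-9, M)), -25)) = Mul(-7, Add(-25, Mul(-12, H), Mul(-9, M))) = Add(175, Mul(63, M), Mul(84, H)))
Function('I')(Y, C) = Add(-1147, Mul(Rational(-1, 2), Y, Add(-6, Mul(Rational(-2, 5), C)))) (Function('I')(Y, C) = Add(1, Mul(Rational(-1, 2), Add(Mul(Add(-6, Mul(Rational(-2, 5), C)), Y), Add(175, Mul(63, 7), Mul(84, 20))))) = Add(1, Mul(Rational(-1, 2), Add(Mul(Y, Add(-6, Mul(Rational(-2, 5), C))), Add(175, 441, 1680)))) = Add(1, Mul(Rational(-1, 2), Add(Mul(Y, Add(-6, Mul(Rational(-2, 5), C))), 2296))) = Add(1, Mul(Rational(-1, 2), Add(2296, Mul(Y, Add(-6, Mul(Rational(-2, 5), C)))))) = Add(1, Add(-1148, Mul(Rational(-1, 2), Y, Add(-6, Mul(Rational(-2, 5), C))))) = Add(-1147, Mul(Rational(-1, 2), Y, Add(-6, Mul(Rational(-2, 5), C)))))
Pow(Add(77681, Function('I')(Add(7, Mul(-1, -340)), -296)), Rational(1, 2)) = Pow(Add(77681, Add(-1147, Mul(Rational(1, 5), Add(7, Mul(-1, -340)), Add(15, -296)))), Rational(1, 2)) = Pow(Add(77681, Add(-1147, Mul(Rational(1, 5), Add(7, 340), -281))), Rational(1, 2)) = Pow(Add(77681, Add(-1147, Mul(Rational(1, 5), 347, -281))), Rational(1, 2)) = Pow(Add(77681, Add(-1147, Rational(-97507, 5))), Rational(1, 2)) = Pow(Add(77681, Rational(-103242, 5)), Rational(1, 2)) = Pow(Rational(285163, 5), Rational(1, 2)) = Mul(Rational(1, 5), Pow(1425815, Rational(1, 2)))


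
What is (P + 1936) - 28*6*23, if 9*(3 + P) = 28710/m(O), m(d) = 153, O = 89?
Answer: -292253/153 ≈ -1910.2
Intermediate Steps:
P = 2731/153 (P = -3 + (28710/153)/9 = -3 + (28710*(1/153))/9 = -3 + (⅑)*(3190/17) = -3 + 3190/153 = 2731/153 ≈ 17.850)
(P + 1936) - 28*6*23 = (2731/153 + 1936) - 28*6*23 = 298939/153 - 168*23 = 298939/153 - 3864 = -292253/153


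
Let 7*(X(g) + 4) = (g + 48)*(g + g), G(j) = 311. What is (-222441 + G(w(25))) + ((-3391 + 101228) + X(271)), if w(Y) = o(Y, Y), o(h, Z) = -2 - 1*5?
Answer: -697181/7 ≈ -99597.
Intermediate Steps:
o(h, Z) = -7 (o(h, Z) = -2 - 5 = -7)
w(Y) = -7
X(g) = -4 + 2*g*(48 + g)/7 (X(g) = -4 + ((g + 48)*(g + g))/7 = -4 + ((48 + g)*(2*g))/7 = -4 + (2*g*(48 + g))/7 = -4 + 2*g*(48 + g)/7)
(-222441 + G(w(25))) + ((-3391 + 101228) + X(271)) = (-222441 + 311) + ((-3391 + 101228) + (-4 + (2/7)*271² + (96/7)*271)) = -222130 + (97837 + (-4 + (2/7)*73441 + 26016/7)) = -222130 + (97837 + (-4 + 146882/7 + 26016/7)) = -222130 + (97837 + 172870/7) = -222130 + 857729/7 = -697181/7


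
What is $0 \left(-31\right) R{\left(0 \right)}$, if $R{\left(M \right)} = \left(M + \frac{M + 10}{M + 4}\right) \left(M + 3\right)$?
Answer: $0$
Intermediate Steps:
$R{\left(M \right)} = \left(3 + M\right) \left(M + \frac{10 + M}{4 + M}\right)$ ($R{\left(M \right)} = \left(M + \frac{10 + M}{4 + M}\right) \left(3 + M\right) = \left(3 + M\right) \left(M + \frac{10 + M}{4 + M}\right)$)
$0 \left(-31\right) R{\left(0 \right)} = 0 \left(-31\right) \frac{30 + 0^{3} + 8 \cdot 0^{2} + 25 \cdot 0}{4 + 0} = 0 \frac{30 + 0 + 8 \cdot 0 + 0}{4} = 0 \frac{30 + 0 + 0 + 0}{4} = 0 \cdot \frac{1}{4} \cdot 30 = 0 \cdot \frac{15}{2} = 0$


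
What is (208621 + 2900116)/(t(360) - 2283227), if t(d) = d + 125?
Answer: -3108737/2282742 ≈ -1.3618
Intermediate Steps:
t(d) = 125 + d
(208621 + 2900116)/(t(360) - 2283227) = (208621 + 2900116)/((125 + 360) - 2283227) = 3108737/(485 - 2283227) = 3108737/(-2282742) = 3108737*(-1/2282742) = -3108737/2282742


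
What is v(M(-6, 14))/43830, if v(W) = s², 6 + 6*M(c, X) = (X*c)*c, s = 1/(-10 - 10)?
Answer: 1/17532000 ≈ 5.7039e-8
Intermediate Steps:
s = -1/20 (s = 1/(-20) = -1/20 ≈ -0.050000)
M(c, X) = -1 + X*c²/6 (M(c, X) = -1 + ((X*c)*c)/6 = -1 + (X*c²)/6 = -1 + X*c²/6)
v(W) = 1/400 (v(W) = (-1/20)² = 1/400)
v(M(-6, 14))/43830 = (1/400)/43830 = (1/400)*(1/43830) = 1/17532000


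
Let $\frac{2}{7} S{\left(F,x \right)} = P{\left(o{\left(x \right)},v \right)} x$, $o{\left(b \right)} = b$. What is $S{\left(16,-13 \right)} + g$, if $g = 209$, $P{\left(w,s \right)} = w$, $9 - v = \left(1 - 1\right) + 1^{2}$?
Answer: $\frac{1601}{2} \approx 800.5$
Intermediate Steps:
$v = 8$ ($v = 9 - \left(\left(1 - 1\right) + 1^{2}\right) = 9 - \left(0 + 1\right) = 9 - 1 = 8$)
$S{\left(F,x \right)} = \frac{7 x^{2}}{2}$ ($S{\left(F,x \right)} = \frac{7 x x}{2} = \frac{7 x^{2}}{2}$)
$S{\left(16,-13 \right)} + g = \frac{7 \left(-13\right)^{2}}{2} + 209 = \frac{7}{2} \cdot 169 + 209 = \frac{1183}{2} + 209 = \frac{1601}{2}$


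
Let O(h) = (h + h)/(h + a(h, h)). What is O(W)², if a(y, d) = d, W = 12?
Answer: 1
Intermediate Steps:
O(h) = 1 (O(h) = (h + h)/(h + h) = (2*h)/((2*h)) = (2*h)*(1/(2*h)) = 1)
O(W)² = 1² = 1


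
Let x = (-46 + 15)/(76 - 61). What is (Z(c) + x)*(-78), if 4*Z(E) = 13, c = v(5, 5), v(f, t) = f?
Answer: -923/10 ≈ -92.300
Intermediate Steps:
c = 5
Z(E) = 13/4 (Z(E) = (¼)*13 = 13/4)
x = -31/15 ≈ -2.0667
(Z(c) + x)*(-78) = (13/4 - 31/15)*(-78) = (71/60)*(-78) = -923/10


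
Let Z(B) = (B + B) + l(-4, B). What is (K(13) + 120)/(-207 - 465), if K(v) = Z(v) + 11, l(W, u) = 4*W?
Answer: -47/224 ≈ -0.20982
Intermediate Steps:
Z(B) = -16 + 2*B (Z(B) = (B + B) + 4*(-4) = 2*B - 16 = -16 + 2*B)
K(v) = -5 + 2*v (K(v) = (-16 + 2*v) + 11 = -5 + 2*v)
(K(13) + 120)/(-207 - 465) = ((-5 + 2*13) + 120)/(-207 - 465) = ((-5 + 26) + 120)/(-672) = (21 + 120)*(-1/672) = 141*(-1/672) = -47/224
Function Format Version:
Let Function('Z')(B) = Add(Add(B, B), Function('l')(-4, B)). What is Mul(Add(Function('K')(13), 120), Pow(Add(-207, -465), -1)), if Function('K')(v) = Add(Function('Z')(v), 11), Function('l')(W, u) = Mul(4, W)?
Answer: Rational(-47, 224) ≈ -0.20982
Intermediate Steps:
Function('Z')(B) = Add(-16, Mul(2, B)) (Function('Z')(B) = Add(Add(B, B), Mul(4, -4)) = Add(Mul(2, B), -16) = Add(-16, Mul(2, B)))
Function('K')(v) = Add(-5, Mul(2, v)) (Function('K')(v) = Add(Add(-16, Mul(2, v)), 11) = Add(-5, Mul(2, v)))
Mul(Add(Function('K')(13), 120), Pow(Add(-207, -465), -1)) = Mul(Add(Add(-5, Mul(2, 13)), 120), Pow(Add(-207, -465), -1)) = Mul(Add(Add(-5, 26), 120), Pow(-672, -1)) = Mul(Add(21, 120), Rational(-1, 672)) = Mul(141, Rational(-1, 672)) = Rational(-47, 224)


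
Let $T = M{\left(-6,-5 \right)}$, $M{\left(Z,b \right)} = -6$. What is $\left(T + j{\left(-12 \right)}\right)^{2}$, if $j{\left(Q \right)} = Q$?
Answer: $324$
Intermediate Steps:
$T = -6$
$\left(T + j{\left(-12 \right)}\right)^{2} = \left(-6 - 12\right)^{2} = \left(-18\right)^{2} = 324$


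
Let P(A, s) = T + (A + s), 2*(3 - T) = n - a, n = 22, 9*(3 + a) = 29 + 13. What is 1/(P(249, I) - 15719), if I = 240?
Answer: -6/91423 ≈ -6.5629e-5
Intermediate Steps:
a = 5/3 (a = -3 + (29 + 13)/9 = -3 + (1/9)*42 = -3 + 14/3 = 5/3 ≈ 1.6667)
T = -43/6 (T = 3 - (22 - 1*5/3)/2 = 3 - (22 - 5/3)/2 = 3 - 1/2*61/3 = 3 - 61/6 = -43/6 ≈ -7.1667)
P(A, s) = -43/6 + A + s (P(A, s) = -43/6 + (A + s) = -43/6 + A + s)
1/(P(249, I) - 15719) = 1/((-43/6 + 249 + 240) - 15719) = 1/(2891/6 - 15719) = 1/(-91423/6) = -6/91423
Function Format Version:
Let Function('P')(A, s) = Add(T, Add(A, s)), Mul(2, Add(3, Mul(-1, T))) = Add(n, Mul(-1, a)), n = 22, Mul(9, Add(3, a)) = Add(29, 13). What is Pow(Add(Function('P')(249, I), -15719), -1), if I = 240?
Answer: Rational(-6, 91423) ≈ -6.5629e-5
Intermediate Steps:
a = Rational(5, 3) (a = Add(-3, Mul(Rational(1, 9), Add(29, 13))) = Add(-3, Mul(Rational(1, 9), 42)) = Add(-3, Rational(14, 3)) = Rational(5, 3) ≈ 1.6667)
T = Rational(-43, 6) (T = Add(3, Mul(Rational(-1, 2), Add(22, Mul(-1, Rational(5, 3))))) = Add(3, Mul(Rational(-1, 2), Add(22, Rational(-5, 3)))) = Add(3, Mul(Rational(-1, 2), Rational(61, 3))) = Add(3, Rational(-61, 6)) = Rational(-43, 6) ≈ -7.1667)
Function('P')(A, s) = Add(Rational(-43, 6), A, s) (Function('P')(A, s) = Add(Rational(-43, 6), Add(A, s)) = Add(Rational(-43, 6), A, s))
Pow(Add(Function('P')(249, I), -15719), -1) = Pow(Add(Add(Rational(-43, 6), 249, 240), -15719), -1) = Pow(Add(Rational(2891, 6), -15719), -1) = Pow(Rational(-91423, 6), -1) = Rational(-6, 91423)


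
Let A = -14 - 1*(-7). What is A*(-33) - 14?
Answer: 217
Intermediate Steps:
A = -7 (A = -14 + 7 = -7)
A*(-33) - 14 = -7*(-33) - 14 = 231 - 14 = 217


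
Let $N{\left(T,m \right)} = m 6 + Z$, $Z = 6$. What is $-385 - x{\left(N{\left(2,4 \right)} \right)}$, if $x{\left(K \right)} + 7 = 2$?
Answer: $-380$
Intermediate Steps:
$N{\left(T,m \right)} = 6 + 6 m$ ($N{\left(T,m \right)} = m 6 + 6 = 6 m + 6 = 6 + 6 m$)
$x{\left(K \right)} = -5$ ($x{\left(K \right)} = -7 + 2 = -5$)
$-385 - x{\left(N{\left(2,4 \right)} \right)} = -385 - -5 = -385 + 5 = -380$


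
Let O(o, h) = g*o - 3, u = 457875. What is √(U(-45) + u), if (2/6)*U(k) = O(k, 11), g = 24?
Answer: 3*√50514 ≈ 674.26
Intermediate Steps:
O(o, h) = -3 + 24*o (O(o, h) = 24*o - 3 = -3 + 24*o)
U(k) = -9 + 72*k (U(k) = 3*(-3 + 24*k) = -9 + 72*k)
√(U(-45) + u) = √((-9 + 72*(-45)) + 457875) = √((-9 - 3240) + 457875) = √(-3249 + 457875) = √454626 = 3*√50514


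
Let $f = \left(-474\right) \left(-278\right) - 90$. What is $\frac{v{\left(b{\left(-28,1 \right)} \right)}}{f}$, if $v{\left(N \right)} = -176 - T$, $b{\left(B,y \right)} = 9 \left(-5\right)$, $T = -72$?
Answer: $- \frac{52}{65841} \approx -0.00078978$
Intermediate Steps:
$b{\left(B,y \right)} = -45$
$v{\left(N \right)} = -104$ ($v{\left(N \right)} = -176 - -72 = -176 + 72 = -104$)
$f = 131682$ ($f = 131772 - 90 = 131682$)
$\frac{v{\left(b{\left(-28,1 \right)} \right)}}{f} = - \frac{104}{131682} = \left(-104\right) \frac{1}{131682} = - \frac{52}{65841}$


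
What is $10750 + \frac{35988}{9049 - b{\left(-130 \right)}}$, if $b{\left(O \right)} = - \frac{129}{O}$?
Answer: $\frac{12649269190}{1176241} \approx 10754.0$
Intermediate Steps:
$10750 + \frac{35988}{9049 - b{\left(-130 \right)}} = 10750 + \frac{35988}{9049 - - \frac{129}{-130}} = 10750 + \frac{35988}{9049 - \left(-129\right) \left(- \frac{1}{130}\right)} = 10750 + \frac{35988}{9049 - \frac{129}{130}} = 10750 + \frac{35988}{\frac{1176241}{130}} = 10750 + 35988 \cdot \frac{130}{1176241} = 10750 + \frac{4678440}{1176241} = \frac{12649269190}{1176241}$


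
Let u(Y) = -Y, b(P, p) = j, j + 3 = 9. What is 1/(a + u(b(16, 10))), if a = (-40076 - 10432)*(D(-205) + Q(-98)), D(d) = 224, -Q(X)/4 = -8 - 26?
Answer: -1/18182886 ≈ -5.4997e-8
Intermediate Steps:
j = 6 (j = -3 + 9 = 6)
Q(X) = 136 (Q(X) = -4*(-8 - 26) = -4*(-34) = 136)
b(P, p) = 6
a = -18182880 (a = (-40076 - 10432)*(224 + 136) = -50508*360 = -18182880)
1/(a + u(b(16, 10))) = 1/(-18182880 - 1*6) = 1/(-18182880 - 6) = 1/(-18182886) = -1/18182886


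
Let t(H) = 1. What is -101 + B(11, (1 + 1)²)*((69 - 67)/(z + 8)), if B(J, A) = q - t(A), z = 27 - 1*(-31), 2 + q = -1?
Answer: -3337/33 ≈ -101.12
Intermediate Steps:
q = -3 (q = -2 - 1 = -3)
z = 58 (z = 27 + 31 = 58)
B(J, A) = -4 (B(J, A) = -3 - 1*1 = -3 - 1 = -4)
-101 + B(11, (1 + 1)²)*((69 - 67)/(z + 8)) = -101 - 4*(69 - 67)/(58 + 8) = -101 - 8/66 = -101 - 4*1/33 = -101 - 4/33 = -3337/33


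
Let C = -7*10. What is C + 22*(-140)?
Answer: -3150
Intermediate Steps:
C = -70
C + 22*(-140) = -70 + 22*(-140) = -70 - 3080 = -3150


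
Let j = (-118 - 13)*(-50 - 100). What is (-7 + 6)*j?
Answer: -19650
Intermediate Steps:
j = 19650 (j = -131*(-150) = 19650)
(-7 + 6)*j = (-7 + 6)*19650 = -1*19650 = -19650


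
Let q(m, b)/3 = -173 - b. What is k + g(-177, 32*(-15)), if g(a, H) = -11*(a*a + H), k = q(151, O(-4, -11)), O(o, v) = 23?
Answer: -339927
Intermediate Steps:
q(m, b) = -519 - 3*b (q(m, b) = 3*(-173 - b) = -519 - 3*b)
k = -588 (k = -519 - 3*23 = -519 - 69 = -588)
g(a, H) = -11*H - 11*a**2 (g(a, H) = -11*(a**2 + H) = -11*(H + a**2) = -11*H - 11*a**2)
k + g(-177, 32*(-15)) = -588 + (-352*(-15) - 11*(-177)**2) = -588 + (-11*(-480) - 11*31329) = -588 + (5280 - 344619) = -588 - 339339 = -339927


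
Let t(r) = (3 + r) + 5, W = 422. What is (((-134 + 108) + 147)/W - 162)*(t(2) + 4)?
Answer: -477701/211 ≈ -2264.0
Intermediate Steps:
t(r) = 8 + r
(((-134 + 108) + 147)/W - 162)*(t(2) + 4) = (((-134 + 108) + 147)/422 - 162)*((8 + 2) + 4) = ((-26 + 147)*(1/422) - 162)*(10 + 4) = (121*(1/422) - 162)*14 = (121/422 - 162)*14 = -68243/422*14 = -477701/211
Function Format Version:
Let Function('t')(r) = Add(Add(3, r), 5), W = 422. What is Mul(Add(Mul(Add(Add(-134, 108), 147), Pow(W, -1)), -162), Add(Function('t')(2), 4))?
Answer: Rational(-477701, 211) ≈ -2264.0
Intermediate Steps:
Function('t')(r) = Add(8, r)
Mul(Add(Mul(Add(Add(-134, 108), 147), Pow(W, -1)), -162), Add(Function('t')(2), 4)) = Mul(Add(Mul(Add(Add(-134, 108), 147), Pow(422, -1)), -162), Add(Add(8, 2), 4)) = Mul(Add(Mul(Add(-26, 147), Rational(1, 422)), -162), Add(10, 4)) = Mul(Add(Mul(121, Rational(1, 422)), -162), 14) = Mul(Add(Rational(121, 422), -162), 14) = Mul(Rational(-68243, 422), 14) = Rational(-477701, 211)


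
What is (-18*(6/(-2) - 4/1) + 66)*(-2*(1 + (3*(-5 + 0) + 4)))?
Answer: 3840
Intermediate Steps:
(-18*(6/(-2) - 4/1) + 66)*(-2*(1 + (3*(-5 + 0) + 4))) = (-18*(6*(-½) - 4*1) + 66)*(-2*(1 + (3*(-5) + 4))) = (-18*(-3 - 4) + 66)*(-2*(1 + (-15 + 4))) = (-18*(-7) + 66)*(-2*(1 - 11)) = (126 + 66)*(-2*(-10)) = 192*20 = 3840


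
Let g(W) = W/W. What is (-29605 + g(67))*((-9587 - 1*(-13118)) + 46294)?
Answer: -1475019300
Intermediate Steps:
g(W) = 1
(-29605 + g(67))*((-9587 - 1*(-13118)) + 46294) = (-29605 + 1)*((-9587 - 1*(-13118)) + 46294) = -29604*((-9587 + 13118) + 46294) = -29604*(3531 + 46294) = -29604*49825 = -1475019300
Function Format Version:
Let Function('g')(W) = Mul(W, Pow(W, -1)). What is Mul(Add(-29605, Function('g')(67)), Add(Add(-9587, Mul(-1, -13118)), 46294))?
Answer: -1475019300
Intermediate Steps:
Function('g')(W) = 1
Mul(Add(-29605, Function('g')(67)), Add(Add(-9587, Mul(-1, -13118)), 46294)) = Mul(Add(-29605, 1), Add(Add(-9587, Mul(-1, -13118)), 46294)) = Mul(-29604, Add(Add(-9587, 13118), 46294)) = Mul(-29604, Add(3531, 46294)) = Mul(-29604, 49825) = -1475019300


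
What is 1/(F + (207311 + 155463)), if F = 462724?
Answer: 1/825498 ≈ 1.2114e-6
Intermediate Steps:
1/(F + (207311 + 155463)) = 1/(462724 + (207311 + 155463)) = 1/(462724 + 362774) = 1/825498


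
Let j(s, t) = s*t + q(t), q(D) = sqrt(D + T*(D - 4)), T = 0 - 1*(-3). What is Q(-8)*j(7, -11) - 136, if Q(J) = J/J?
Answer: -213 + 2*I*sqrt(14) ≈ -213.0 + 7.4833*I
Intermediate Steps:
T = 3 (T = 0 + 3 = 3)
Q(J) = 1
q(D) = sqrt(-12 + 4*D) (q(D) = sqrt(D + 3*(D - 4)) = sqrt(D + 3*(-4 + D)) = sqrt(D + (-12 + 3*D)) = sqrt(-12 + 4*D))
j(s, t) = 2*sqrt(-3 + t) + s*t (j(s, t) = s*t + 2*sqrt(-3 + t) = 2*sqrt(-3 + t) + s*t)
Q(-8)*j(7, -11) - 136 = 1*(2*sqrt(-3 - 11) + 7*(-11)) - 136 = 1*(2*sqrt(-14) - 77) - 136 = 1*(2*(I*sqrt(14)) - 77) - 136 = 1*(2*I*sqrt(14) - 77) - 136 = 1*(-77 + 2*I*sqrt(14)) - 136 = (-77 + 2*I*sqrt(14)) - 136 = -213 + 2*I*sqrt(14)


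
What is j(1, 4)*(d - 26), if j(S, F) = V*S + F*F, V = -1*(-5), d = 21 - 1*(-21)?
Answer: 336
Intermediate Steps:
d = 42 (d = 21 + 21 = 42)
V = 5
j(S, F) = F² + 5*S (j(S, F) = 5*S + F*F = 5*S + F² = F² + 5*S)
j(1, 4)*(d - 26) = (4² + 5*1)*(42 - 26) = (16 + 5)*16 = 21*16 = 336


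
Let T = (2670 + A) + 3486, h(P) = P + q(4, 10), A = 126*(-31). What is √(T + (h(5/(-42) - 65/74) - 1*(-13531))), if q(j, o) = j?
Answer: √9529260090/777 ≈ 125.63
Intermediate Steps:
A = -3906
h(P) = 4 + P (h(P) = P + 4 = 4 + P)
T = 2250 (T = (2670 - 3906) + 3486 = -1236 + 3486 = 2250)
√(T + (h(5/(-42) - 65/74) - 1*(-13531))) = √(2250 + ((4 + (5/(-42) - 65/74)) - 1*(-13531))) = √(2250 + ((4 + (5*(-1/42) - 65*1/74)) + 13531)) = √(2250 + ((4 + (-5/42 - 65/74)) + 13531)) = √(2250 + ((4 - 775/777) + 13531)) = √(2250 + (2333/777 + 13531)) = √(2250 + 10515920/777) = √(12264170/777) = √9529260090/777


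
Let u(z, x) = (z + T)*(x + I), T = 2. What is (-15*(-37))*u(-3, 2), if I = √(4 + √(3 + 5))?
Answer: -1110 - 555*√(4 + 2*√2) ≈ -2560.3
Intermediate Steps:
I = √(4 + 2*√2) (I = √(4 + √8) = √(4 + 2*√2) ≈ 2.6131)
u(z, x) = (2 + z)*(x + √(4 + 2*√2)) (u(z, x) = (z + 2)*(x + √(4 + 2*√2)) = (2 + z)*(x + √(4 + 2*√2)))
(-15*(-37))*u(-3, 2) = (-15*(-37))*(2*2 + 2*√(4 + 2*√2) + 2*(-3) - 3*√(4 + 2*√2)) = 555*(4 + 2*√(4 + 2*√2) - 6 - 3*√(4 + 2*√2)) = 555*(-2 - √(4 + 2*√2)) = -1110 - 555*√(4 + 2*√2)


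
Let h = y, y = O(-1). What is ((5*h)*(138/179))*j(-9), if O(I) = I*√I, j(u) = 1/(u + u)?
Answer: 115*I/537 ≈ 0.21415*I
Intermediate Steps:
j(u) = 1/(2*u)
O(I) = I^(3/2)
y = -I (y = (-1)^(3/2) = -I ≈ -1.0*I)
h = -I ≈ -1.0*I
((5*h)*(138/179))*j(-9) = ((5*(-I))*(138/179))*((½)/(-9)) = ((-5*I)*(138*(1/179)))*((½)*(-⅑)) = (-5*I*(138/179))*(-1/18) = -690*I/179*(-1/18) = 115*I/537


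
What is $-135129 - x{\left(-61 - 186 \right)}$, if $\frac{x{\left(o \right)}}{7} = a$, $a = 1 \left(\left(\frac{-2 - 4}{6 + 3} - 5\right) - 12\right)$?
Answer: $- \frac{405016}{3} \approx -1.3501 \cdot 10^{5}$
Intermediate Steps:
$a = - \frac{53}{3}$ ($a = 1 \left(\left(- \frac{6}{9} - 5\right) - 12\right) = 1 \left(\left(\left(-6\right) \frac{1}{9} - 5\right) - 12\right) = 1 \left(\left(- \frac{2}{3} - 5\right) - 12\right) = 1 \left(- \frac{17}{3} - 12\right) = 1 \left(- \frac{53}{3}\right) = - \frac{53}{3} \approx -17.667$)
$x{\left(o \right)} = - \frac{371}{3}$ ($x{\left(o \right)} = 7 \left(- \frac{53}{3}\right) = - \frac{371}{3}$)
$-135129 - x{\left(-61 - 186 \right)} = -135129 - - \frac{371}{3} = -135129 + \frac{371}{3} = - \frac{405016}{3}$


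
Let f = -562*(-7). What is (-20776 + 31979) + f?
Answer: 15137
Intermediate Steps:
f = 3934
(-20776 + 31979) + f = (-20776 + 31979) + 3934 = 11203 + 3934 = 15137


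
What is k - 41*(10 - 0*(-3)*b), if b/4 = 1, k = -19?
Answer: -429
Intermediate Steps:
b = 4 (b = 4*1 = 4)
k - 41*(10 - 0*(-3)*b) = -19 - 41*(10 - 0*(-3)*4) = -19 - 41*(10 - 0*4) = -19 - 41*(10 - 1*0) = -19 - 41*(10 + 0) = -19 - 41*10 = -19 - 410 = -429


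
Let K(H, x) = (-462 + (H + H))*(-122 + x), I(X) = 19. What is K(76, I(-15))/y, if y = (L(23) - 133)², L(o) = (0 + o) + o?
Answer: 31930/7569 ≈ 4.2185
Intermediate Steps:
K(H, x) = (-462 + 2*H)*(-122 + x)
L(o) = 2*o (L(o) = o + o = 2*o)
y = 7569 (y = (2*23 - 133)² = (46 - 133)² = (-87)² = 7569)
K(76, I(-15))/y = (56364 - 462*19 - 244*76 + 2*76*19)/7569 = (56364 - 8778 - 18544 + 2888)*(1/7569) = 31930*(1/7569) = 31930/7569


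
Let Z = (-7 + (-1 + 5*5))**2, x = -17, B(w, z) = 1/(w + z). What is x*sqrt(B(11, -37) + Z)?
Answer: -17*sqrt(195338)/26 ≈ -288.98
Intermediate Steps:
Z = 289 (Z = (-7 + (-1 + 25))**2 = (-7 + 24)**2 = 17**2 = 289)
x*sqrt(B(11, -37) + Z) = -17*sqrt(1/(11 - 37) + 289) = -17*sqrt(1/(-26) + 289) = -17*sqrt(-1/26 + 289) = -17*sqrt(195338)/26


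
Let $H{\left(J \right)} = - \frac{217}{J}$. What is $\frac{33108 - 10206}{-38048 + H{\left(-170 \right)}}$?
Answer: $- \frac{1297780}{2155981} \approx -0.60194$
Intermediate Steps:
$\frac{33108 - 10206}{-38048 + H{\left(-170 \right)}} = \frac{33108 - 10206}{-38048 - \frac{217}{-170}} = \frac{22902}{-38048 - - \frac{217}{170}} = \frac{22902}{-38048 + \frac{217}{170}} = \frac{22902}{- \frac{6467943}{170}} = 22902 \left(- \frac{170}{6467943}\right) = - \frac{1297780}{2155981}$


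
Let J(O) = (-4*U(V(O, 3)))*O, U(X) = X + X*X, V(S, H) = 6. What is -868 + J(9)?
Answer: -2380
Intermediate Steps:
U(X) = X + X²
J(O) = -168*O (J(O) = (-24*(1 + 6))*O = (-24*7)*O = (-4*42)*O = -168*O)
-868 + J(9) = -868 - 168*9 = -868 - 1512 = -2380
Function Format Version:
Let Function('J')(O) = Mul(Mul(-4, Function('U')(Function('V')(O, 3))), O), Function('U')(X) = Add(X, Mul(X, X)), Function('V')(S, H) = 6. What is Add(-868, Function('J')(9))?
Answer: -2380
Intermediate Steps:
Function('U')(X) = Add(X, Pow(X, 2))
Function('J')(O) = Mul(-168, O) (Function('J')(O) = Mul(Mul(-4, Mul(6, Add(1, 6))), O) = Mul(Mul(-4, Mul(6, 7)), O) = Mul(Mul(-4, 42), O) = Mul(-168, O))
Add(-868, Function('J')(9)) = Add(-868, Mul(-168, 9)) = Add(-868, -1512) = -2380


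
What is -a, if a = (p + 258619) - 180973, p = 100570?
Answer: -178216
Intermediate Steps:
a = 178216 (a = (100570 + 258619) - 180973 = 359189 - 180973 = 178216)
-a = -1*178216 = -178216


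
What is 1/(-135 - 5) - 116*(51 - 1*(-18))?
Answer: -1120561/140 ≈ -8004.0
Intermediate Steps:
1/(-135 - 5) - 116*(51 - 1*(-18)) = 1/(-140) - 116*(51 + 18) = -1/140 - 116*69 = -1/140 - 8004 = -1120561/140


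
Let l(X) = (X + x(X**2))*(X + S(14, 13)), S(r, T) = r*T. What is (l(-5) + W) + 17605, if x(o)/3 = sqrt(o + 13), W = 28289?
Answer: 45009 + 531*sqrt(38) ≈ 48282.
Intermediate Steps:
x(o) = 3*sqrt(13 + o) (x(o) = 3*sqrt(o + 13) = 3*sqrt(13 + o))
S(r, T) = T*r
l(X) = (182 + X)*(X + 3*sqrt(13 + X**2)) (l(X) = (X + 3*sqrt(13 + X**2))*(X + 13*14) = (X + 3*sqrt(13 + X**2))*(X + 182) = (X + 3*sqrt(13 + X**2))*(182 + X) = (182 + X)*(X + 3*sqrt(13 + X**2)))
(l(-5) + W) + 17605 = (((-5)**2 + 182*(-5) + 546*sqrt(13 + (-5)**2) + 3*(-5)*sqrt(13 + (-5)**2)) + 28289) + 17605 = ((25 - 910 + 546*sqrt(13 + 25) + 3*(-5)*sqrt(13 + 25)) + 28289) + 17605 = ((25 - 910 + 546*sqrt(38) + 3*(-5)*sqrt(38)) + 28289) + 17605 = ((25 - 910 + 546*sqrt(38) - 15*sqrt(38)) + 28289) + 17605 = ((-885 + 531*sqrt(38)) + 28289) + 17605 = (27404 + 531*sqrt(38)) + 17605 = 45009 + 531*sqrt(38)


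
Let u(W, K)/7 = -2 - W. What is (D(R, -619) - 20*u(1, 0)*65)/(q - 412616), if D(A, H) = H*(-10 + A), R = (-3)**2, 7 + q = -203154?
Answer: -27919/615777 ≈ -0.045339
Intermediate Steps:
q = -203161 (q = -7 - 203154 = -203161)
R = 9
u(W, K) = -14 - 7*W (u(W, K) = 7*(-2 - W) = -14 - 7*W)
(D(R, -619) - 20*u(1, 0)*65)/(q - 412616) = (-619*(-10 + 9) - 20*(-14 - 7*1)*65)/(-203161 - 412616) = (-619*(-1) - 20*(-14 - 7)*65)/(-615777) = (619 - 20*(-21)*65)*(-1/615777) = (619 + 420*65)*(-1/615777) = (619 + 27300)*(-1/615777) = 27919*(-1/615777) = -27919/615777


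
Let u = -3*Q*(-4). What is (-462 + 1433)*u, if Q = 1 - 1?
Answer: 0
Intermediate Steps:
Q = 0
u = 0 (u = -3*0*(-4) = 0*(-4) = 0)
(-462 + 1433)*u = (-462 + 1433)*0 = 971*0 = 0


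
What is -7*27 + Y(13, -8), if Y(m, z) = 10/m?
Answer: -2447/13 ≈ -188.23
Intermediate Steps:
-7*27 + Y(13, -8) = -7*27 + 10/13 = -189 + 10*(1/13) = -189 + 10/13 = -2447/13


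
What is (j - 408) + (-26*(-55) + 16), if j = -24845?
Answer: -23807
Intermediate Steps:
(j - 408) + (-26*(-55) + 16) = (-24845 - 408) + (-26*(-55) + 16) = -25253 + (1430 + 16) = -25253 + 1446 = -23807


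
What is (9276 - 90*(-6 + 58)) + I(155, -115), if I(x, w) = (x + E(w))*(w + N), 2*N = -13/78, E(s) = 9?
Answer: -42833/3 ≈ -14278.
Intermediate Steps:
N = -1/12 (N = (-13/78)/2 = (-13*1/78)/2 = (1/2)*(-1/6) = -1/12 ≈ -0.083333)
I(x, w) = (9 + x)*(-1/12 + w) (I(x, w) = (x + 9)*(w - 1/12) = (9 + x)*(-1/12 + w))
(9276 - 90*(-6 + 58)) + I(155, -115) = (9276 - 90*(-6 + 58)) + (-3/4 + 9*(-115) - 1/12*155 - 115*155) = (9276 - 90*52) + (-3/4 - 1035 - 155/12 - 17825) = (9276 - 4680) - 56621/3 = 4596 - 56621/3 = -42833/3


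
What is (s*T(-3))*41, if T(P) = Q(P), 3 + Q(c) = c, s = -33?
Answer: 8118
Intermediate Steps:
Q(c) = -3 + c
T(P) = -3 + P
(s*T(-3))*41 = -33*(-3 - 3)*41 = -33*(-6)*41 = 198*41 = 8118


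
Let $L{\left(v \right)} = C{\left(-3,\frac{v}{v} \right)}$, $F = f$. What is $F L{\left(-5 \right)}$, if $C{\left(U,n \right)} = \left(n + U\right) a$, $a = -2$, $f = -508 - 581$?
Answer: $-4356$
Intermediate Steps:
$f = -1089$
$F = -1089$
$C{\left(U,n \right)} = - 2 U - 2 n$ ($C{\left(U,n \right)} = \left(n + U\right) \left(-2\right) = \left(U + n\right) \left(-2\right) = - 2 U - 2 n$)
$L{\left(v \right)} = 4$ ($L{\left(v \right)} = \left(-2\right) \left(-3\right) - 2 \frac{v}{v} = 6 - 2 = 4$)
$F L{\left(-5 \right)} = \left(-1089\right) 4 = -4356$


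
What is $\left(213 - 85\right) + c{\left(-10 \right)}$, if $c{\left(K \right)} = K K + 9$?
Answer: $237$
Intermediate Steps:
$c{\left(K \right)} = 9 + K^{2}$ ($c{\left(K \right)} = K^{2} + 9 = 9 + K^{2}$)
$\left(213 - 85\right) + c{\left(-10 \right)} = \left(213 - 85\right) + \left(9 + \left(-10\right)^{2}\right) = 128 + \left(9 + 100\right) = 128 + 109 = 237$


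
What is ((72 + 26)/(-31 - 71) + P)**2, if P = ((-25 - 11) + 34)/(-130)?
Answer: 9821956/10989225 ≈ 0.89378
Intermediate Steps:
P = 1/65 (P = (-36 + 34)*(-1/130) = -2*(-1/130) = 1/65 ≈ 0.015385)
((72 + 26)/(-31 - 71) + P)**2 = ((72 + 26)/(-31 - 71) + 1/65)**2 = (98/(-102) + 1/65)**2 = (98*(-1/102) + 1/65)**2 = (-49/51 + 1/65)**2 = (-3134/3315)**2 = 9821956/10989225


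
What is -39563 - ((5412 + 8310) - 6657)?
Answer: -46628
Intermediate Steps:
-39563 - ((5412 + 8310) - 6657) = -39563 - (13722 - 6657) = -39563 - 1*7065 = -39563 - 7065 = -46628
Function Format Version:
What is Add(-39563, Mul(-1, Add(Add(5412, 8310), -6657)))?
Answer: -46628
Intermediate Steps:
Add(-39563, Mul(-1, Add(Add(5412, 8310), -6657))) = Add(-39563, Mul(-1, Add(13722, -6657))) = Add(-39563, Mul(-1, 7065)) = Add(-39563, -7065) = -46628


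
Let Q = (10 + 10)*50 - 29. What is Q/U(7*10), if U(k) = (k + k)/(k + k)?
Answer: 971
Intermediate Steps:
U(k) = 1 (U(k) = (2*k)/((2*k)) = (2*k)*(1/(2*k)) = 1)
Q = 971 (Q = 20*50 - 29 = 1000 - 29 = 971)
Q/U(7*10) = 971/1 = 971*1 = 971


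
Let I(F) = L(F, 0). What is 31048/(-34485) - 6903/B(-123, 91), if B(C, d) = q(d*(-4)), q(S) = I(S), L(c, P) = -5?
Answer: 47578943/34485 ≈ 1379.7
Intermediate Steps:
I(F) = -5
q(S) = -5
B(C, d) = -5
31048/(-34485) - 6903/B(-123, 91) = 31048/(-34485) - 6903/(-5) = 31048*(-1/34485) - 6903*(-1/5) = -31048/34485 + 6903/5 = 47578943/34485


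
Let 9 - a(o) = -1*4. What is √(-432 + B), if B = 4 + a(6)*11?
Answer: I*√285 ≈ 16.882*I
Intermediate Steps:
a(o) = 13 (a(o) = 9 - (-1)*4 = 9 - 1*(-4) = 9 + 4 = 13)
B = 147 (B = 4 + 13*11 = 4 + 143 = 147)
√(-432 + B) = √(-432 + 147) = √(-285) = I*√285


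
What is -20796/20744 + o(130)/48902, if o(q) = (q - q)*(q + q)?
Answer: -5199/5186 ≈ -1.0025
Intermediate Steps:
o(q) = 0 (o(q) = 0*(2*q) = 0)
-20796/20744 + o(130)/48902 = -20796/20744 + 0/48902 = -20796*1/20744 + 0*(1/48902) = -5199/5186 + 0 = -5199/5186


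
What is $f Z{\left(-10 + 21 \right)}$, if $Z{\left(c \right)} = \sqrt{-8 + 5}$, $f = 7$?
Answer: $7 i \sqrt{3} \approx 12.124 i$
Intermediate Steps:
$Z{\left(c \right)} = i \sqrt{3}$ ($Z{\left(c \right)} = \sqrt{-3} = i \sqrt{3}$)
$f Z{\left(-10 + 21 \right)} = 7 i \sqrt{3}$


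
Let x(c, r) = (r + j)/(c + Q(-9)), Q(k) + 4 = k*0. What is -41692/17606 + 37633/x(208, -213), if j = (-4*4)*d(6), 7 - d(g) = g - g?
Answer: -67588567946/2860975 ≈ -23624.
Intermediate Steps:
Q(k) = -4 (Q(k) = -4 + k*0 = -4 + 0 = -4)
d(g) = 7 (d(g) = 7 - (g - g) = 7 - 1*0 = 7 + 0 = 7)
j = -112 (j = -4*4*7 = -16*7 = -112)
x(c, r) = (-112 + r)/(-4 + c) (x(c, r) = (r - 112)/(c - 4) = (-112 + r)/(-4 + c))
-41692/17606 + 37633/x(208, -213) = -41692/17606 + 37633/(((-112 - 213)/(-4 + 208))) = -41692*1/17606 + 37633/((-325/204)) = -20846/8803 + 37633/(((1/204)*(-325))) = -20846/8803 + 37633/(-325/204) = -20846/8803 + 37633*(-204/325) = -20846/8803 - 7677132/325 = -67588567946/2860975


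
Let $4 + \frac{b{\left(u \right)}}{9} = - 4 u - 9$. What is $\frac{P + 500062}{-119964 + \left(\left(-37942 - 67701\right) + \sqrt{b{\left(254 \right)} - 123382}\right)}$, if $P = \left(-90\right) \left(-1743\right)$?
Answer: $- \frac{37052114431}{12724662773} - \frac{1149631 i \sqrt{2707}}{12724662773} \approx -2.9118 - 0.0047006 i$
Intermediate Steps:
$b{\left(u \right)} = -117 - 36 u$ ($b{\left(u \right)} = -36 + 9 \left(- 4 u - 9\right) = -36 + 9 \left(-9 - 4 u\right) = -36 - \left(81 + 36 u\right) = -117 - 36 u$)
$P = 156870$
$\frac{P + 500062}{-119964 + \left(\left(-37942 - 67701\right) + \sqrt{b{\left(254 \right)} - 123382}\right)} = \frac{156870 + 500062}{-119964 + \left(\left(-37942 - 67701\right) + \sqrt{\left(-117 - 9144\right) - 123382}\right)} = \frac{656932}{-119964 - \left(105643 - \sqrt{\left(-117 - 9144\right) - 123382}\right)} = \frac{656932}{-119964 - \left(105643 - \sqrt{-9261 - 123382}\right)} = \frac{656932}{-119964 - \left(105643 - \sqrt{-132643}\right)} = \frac{656932}{-119964 - \left(105643 - 7 i \sqrt{2707}\right)} = \frac{656932}{-225607 + 7 i \sqrt{2707}}$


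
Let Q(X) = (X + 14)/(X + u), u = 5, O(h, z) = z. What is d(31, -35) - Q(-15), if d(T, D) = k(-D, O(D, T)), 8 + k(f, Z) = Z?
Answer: 229/10 ≈ 22.900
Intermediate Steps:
k(f, Z) = -8 + Z
d(T, D) = -8 + T
Q(X) = (14 + X)/(5 + X) (Q(X) = (X + 14)/(X + 5) = (14 + X)/(5 + X))
d(31, -35) - Q(-15) = (-8 + 31) - (14 - 15)/(5 - 15) = 23 - (-1)/(-10) = 23 - (-1)*(-1)/10 = 23 - 1*⅒ = 23 - ⅒ = 229/10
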